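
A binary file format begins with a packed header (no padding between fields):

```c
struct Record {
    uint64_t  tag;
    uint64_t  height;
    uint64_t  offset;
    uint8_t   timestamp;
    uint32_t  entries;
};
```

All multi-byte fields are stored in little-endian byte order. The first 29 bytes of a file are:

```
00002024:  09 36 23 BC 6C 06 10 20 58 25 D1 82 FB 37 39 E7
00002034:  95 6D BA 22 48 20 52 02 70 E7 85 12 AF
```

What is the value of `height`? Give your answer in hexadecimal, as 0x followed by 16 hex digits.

0xE73937FB82D12558

`height` follows `tag` (8 bytes), so it starts at byte offset 8 and occupies 8 bytes.
Bytes at offsets 8..15: 58 25 D1 82 FB 37 39 E7.
Little-endian: lowest address holds the least-significant byte.
Reassemble most-significant byte first: E7 39 37 FB 82 D1 25 58 → 0xE73937FB82D12558.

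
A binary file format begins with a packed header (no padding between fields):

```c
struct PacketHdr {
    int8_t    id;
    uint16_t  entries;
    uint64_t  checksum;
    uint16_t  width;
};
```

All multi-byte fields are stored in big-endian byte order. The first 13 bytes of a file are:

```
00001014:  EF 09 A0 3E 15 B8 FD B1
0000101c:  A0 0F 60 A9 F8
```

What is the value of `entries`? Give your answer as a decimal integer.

`entries` follows `id` (1 byte), so it starts at byte offset 1 and occupies 2 bytes.
Bytes at offsets 1..2: 09 A0.
Big-endian: lowest address holds the most-significant byte.
The bytes are already most-significant first: 0x09A0.
0x09A0 = 2464.

2464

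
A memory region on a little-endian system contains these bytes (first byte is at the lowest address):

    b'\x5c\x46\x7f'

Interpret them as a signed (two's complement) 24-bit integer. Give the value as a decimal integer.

In little-endian order the low byte comes first in memory.
Reassemble most-significant byte first: 7F 46 5C → 0x7F465C.
0x7F465C = 8341084.

8341084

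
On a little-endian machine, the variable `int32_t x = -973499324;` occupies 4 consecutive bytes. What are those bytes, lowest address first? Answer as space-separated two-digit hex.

Two's complement of -973499324 in 32 bits: 973499324 = 0x3A066BBC; invert → 0xC5F99443; add 1 → 0xC5F99444.
Split into bytes (most-significant first): C5 F9 94 44.
Little-endian: lowest address holds the least-significant byte.
So at ascending addresses the bytes are 44 94 F9 C5.

44 94 F9 C5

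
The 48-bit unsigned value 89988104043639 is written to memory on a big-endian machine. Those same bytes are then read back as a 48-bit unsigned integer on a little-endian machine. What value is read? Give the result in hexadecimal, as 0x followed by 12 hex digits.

89988104043639 in 48-bit hexadecimal is 0x51D7FCF9BC77.
Stored big-endian, the bytes at ascending addresses are 51 D7 FC F9 BC 77.
Read back as little-endian, the first byte is least significant, giving 0x77BCF9FCD751.

0x77BCF9FCD751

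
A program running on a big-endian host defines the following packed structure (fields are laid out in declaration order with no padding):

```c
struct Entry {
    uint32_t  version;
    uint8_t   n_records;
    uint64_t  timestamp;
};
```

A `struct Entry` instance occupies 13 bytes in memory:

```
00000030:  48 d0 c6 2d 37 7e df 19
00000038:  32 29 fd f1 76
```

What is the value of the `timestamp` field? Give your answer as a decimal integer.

9142053471828963702

`timestamp` follows `version` (4 B), `n_records` (1 B), so it starts at offset 4 + 1 = 5 and occupies 8 bytes.
Bytes at offsets 5..12: 7E DF 19 32 29 FD F1 76.
Big-endian stores the most-significant byte at the lowest address.
The bytes are already most-significant first: 0x7EDF193229FDF176.
0x7EDF193229FDF176 = 9142053471828963702.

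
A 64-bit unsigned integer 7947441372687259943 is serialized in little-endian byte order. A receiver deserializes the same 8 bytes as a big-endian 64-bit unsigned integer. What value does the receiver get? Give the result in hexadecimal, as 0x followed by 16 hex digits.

7947441372687259943 in 64-bit hexadecimal is 0x6E4AFBD234445927.
Stored little-endian, the bytes at ascending addresses are 27 59 44 34 D2 FB 4A 6E.
Read back as big-endian, the last byte is least significant, giving 0x27594434D2FB4A6E.

0x27594434D2FB4A6E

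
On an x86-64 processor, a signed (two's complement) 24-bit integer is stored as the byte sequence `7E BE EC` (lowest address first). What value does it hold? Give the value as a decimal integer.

-1261954

Little-endian: lowest address holds the least-significant byte.
Reassemble most-significant byte first: EC BE 7E → 0xECBE7E.
Top bit is set, so as a signed 24-bit value this is 0xECBE7E − 2^24 = -1261954.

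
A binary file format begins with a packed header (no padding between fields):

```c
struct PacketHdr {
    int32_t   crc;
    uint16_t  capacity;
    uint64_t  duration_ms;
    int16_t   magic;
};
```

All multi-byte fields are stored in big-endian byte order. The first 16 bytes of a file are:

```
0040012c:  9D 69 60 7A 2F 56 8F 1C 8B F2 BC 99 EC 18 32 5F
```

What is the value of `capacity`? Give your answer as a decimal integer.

`capacity` follows `crc` (4 bytes), so it starts at byte offset 4 and occupies 2 bytes.
Bytes at offsets 4..5: 2F 56.
Big-endian stores the most-significant byte at the lowest address.
The bytes are already most-significant first: 0x2F56.
0x2F56 = 12118.

12118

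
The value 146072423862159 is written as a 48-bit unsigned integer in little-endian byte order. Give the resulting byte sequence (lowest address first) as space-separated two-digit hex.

146072423862159 in hexadecimal, padded to 48 bits, is 0x84DA22EF8F8F.
Split into bytes (most-significant first): 84 DA 22 EF 8F 8F.
In little-endian order the low byte comes first in memory.
So at ascending addresses the bytes are 8F 8F EF 22 DA 84.

8F 8F EF 22 DA 84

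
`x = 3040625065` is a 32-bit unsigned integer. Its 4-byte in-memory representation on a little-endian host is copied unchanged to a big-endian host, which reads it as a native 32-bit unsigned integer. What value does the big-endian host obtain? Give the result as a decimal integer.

2839624885

3040625065 in 32-bit hexadecimal is 0xB53C41A9.
Stored little-endian, the bytes at ascending addresses are A9 41 3C B5.
Read back as big-endian, the last byte is least significant, giving 0xA9413CB5.
0xA9413CB5 = 2839624885.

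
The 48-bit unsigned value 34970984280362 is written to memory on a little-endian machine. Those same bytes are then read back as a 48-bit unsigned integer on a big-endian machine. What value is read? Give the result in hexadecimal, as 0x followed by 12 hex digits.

34970984280362 in 48-bit hexadecimal is 0x1FCE5118712A.
Stored little-endian, the bytes at ascending addresses are 2A 71 18 51 CE 1F.
Read back as big-endian, the last byte is least significant, giving 0x2A711851CE1F.

0x2A711851CE1F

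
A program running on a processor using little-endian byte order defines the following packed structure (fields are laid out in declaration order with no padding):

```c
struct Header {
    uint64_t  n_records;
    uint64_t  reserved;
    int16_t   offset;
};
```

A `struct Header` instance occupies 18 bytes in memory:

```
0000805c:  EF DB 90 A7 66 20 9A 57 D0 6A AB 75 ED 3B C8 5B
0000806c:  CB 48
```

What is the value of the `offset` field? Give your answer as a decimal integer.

18635

`offset` follows `n_records` (8 B), `reserved` (8 B), so it starts at offset 8 + 8 = 16 and occupies 2 bytes.
Bytes at offsets 16..17: CB 48.
Little-endian: lowest address holds the least-significant byte.
Reassemble most-significant byte first: 48 CB → 0x48CB.
0x48CB = 18635.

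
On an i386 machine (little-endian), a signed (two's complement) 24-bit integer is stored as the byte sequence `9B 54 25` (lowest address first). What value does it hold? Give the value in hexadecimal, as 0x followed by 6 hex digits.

0x25549B

Little-endian stores the least-significant byte at the lowest address.
Reassemble most-significant byte first: 25 54 9B → 0x25549B.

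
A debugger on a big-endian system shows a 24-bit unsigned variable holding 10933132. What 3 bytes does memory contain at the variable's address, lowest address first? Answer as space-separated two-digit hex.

10933132 in hexadecimal, padded to 24 bits, is 0xA6D38C.
Split into bytes (most-significant first): A6 D3 8C.
Big-endian stores the most-significant byte at the lowest address.
So the memory order matches the most-significant-first order: A6 D3 8C.

A6 D3 8C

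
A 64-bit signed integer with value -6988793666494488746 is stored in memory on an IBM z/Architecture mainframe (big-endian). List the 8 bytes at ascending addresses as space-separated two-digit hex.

Two's complement of -6988793666494488746 in 64 bits: 6988793666494488746 = 0x60FD2ECFBBE760AA; invert → 0x9F02D13044189F55; add 1 → 0x9F02D13044189F56.
Split into bytes (most-significant first): 9F 02 D1 30 44 18 9F 56.
Big-endian stores the most-significant byte at the lowest address.
So the memory order matches the most-significant-first order: 9F 02 D1 30 44 18 9F 56.

9F 02 D1 30 44 18 9F 56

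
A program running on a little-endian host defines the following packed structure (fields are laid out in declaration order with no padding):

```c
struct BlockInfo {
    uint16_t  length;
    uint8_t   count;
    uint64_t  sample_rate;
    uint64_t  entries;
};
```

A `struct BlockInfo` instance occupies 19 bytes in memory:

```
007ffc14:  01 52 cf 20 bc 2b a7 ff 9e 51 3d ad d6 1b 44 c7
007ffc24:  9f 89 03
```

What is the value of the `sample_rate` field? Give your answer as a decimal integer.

4418487530285677600

`sample_rate` follows `length` (2 B), `count` (1 B), so it starts at offset 2 + 1 = 3 and occupies 8 bytes.
Bytes at offsets 3..10: 20 BC 2B A7 FF 9E 51 3D.
Little-endian: lowest address holds the least-significant byte.
Reassemble most-significant byte first: 3D 51 9E FF A7 2B BC 20 → 0x3D519EFFA72BBC20.
0x3D519EFFA72BBC20 = 4418487530285677600.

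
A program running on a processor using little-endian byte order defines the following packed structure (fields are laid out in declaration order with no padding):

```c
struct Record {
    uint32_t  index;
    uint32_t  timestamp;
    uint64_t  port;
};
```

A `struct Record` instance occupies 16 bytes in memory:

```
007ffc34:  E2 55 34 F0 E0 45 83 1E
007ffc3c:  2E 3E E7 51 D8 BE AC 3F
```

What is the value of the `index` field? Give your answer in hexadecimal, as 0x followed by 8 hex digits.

0xF03455E2

`index` is the first field, at byte offset 0, occupying 4 bytes.
Bytes at offsets 0..3: E2 55 34 F0.
In little-endian order the low byte comes first in memory.
Reassemble most-significant byte first: F0 34 55 E2 → 0xF03455E2.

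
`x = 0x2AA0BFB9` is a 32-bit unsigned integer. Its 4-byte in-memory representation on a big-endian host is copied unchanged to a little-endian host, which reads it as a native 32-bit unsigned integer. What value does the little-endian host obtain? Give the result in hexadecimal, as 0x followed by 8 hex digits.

Stored big-endian, the bytes at ascending addresses are 2A A0 BF B9.
Read back as little-endian, the first byte is least significant, giving 0xB9BFA02A.

0xB9BFA02A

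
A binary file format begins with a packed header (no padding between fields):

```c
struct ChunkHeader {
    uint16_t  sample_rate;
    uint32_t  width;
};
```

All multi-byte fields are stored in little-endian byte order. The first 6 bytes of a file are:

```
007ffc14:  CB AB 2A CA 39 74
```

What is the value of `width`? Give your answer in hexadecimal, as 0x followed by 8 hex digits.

0x7439CA2A

`width` follows `sample_rate` (2 bytes), so it starts at byte offset 2 and occupies 4 bytes.
Bytes at offsets 2..5: 2A CA 39 74.
Little-endian: lowest address holds the least-significant byte.
Reassemble most-significant byte first: 74 39 CA 2A → 0x7439CA2A.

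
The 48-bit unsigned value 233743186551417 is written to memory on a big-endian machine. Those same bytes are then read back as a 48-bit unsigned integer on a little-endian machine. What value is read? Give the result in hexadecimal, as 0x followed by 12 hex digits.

233743186551417 in 48-bit hexadecimal is 0xD496939A6279.
Stored big-endian, the bytes at ascending addresses are D4 96 93 9A 62 79.
Read back as little-endian, the first byte is least significant, giving 0x79629A9396D4.

0x79629A9396D4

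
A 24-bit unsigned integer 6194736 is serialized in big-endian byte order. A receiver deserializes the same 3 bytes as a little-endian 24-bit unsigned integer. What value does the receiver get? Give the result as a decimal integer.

3180126

6194736 in 24-bit hexadecimal is 0x5E8630.
Stored big-endian, the bytes at ascending addresses are 5E 86 30.
Read back as little-endian, the first byte is least significant, giving 0x30865E.
0x30865E = 3180126.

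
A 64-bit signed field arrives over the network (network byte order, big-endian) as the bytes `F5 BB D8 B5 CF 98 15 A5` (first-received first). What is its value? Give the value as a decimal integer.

Big-endian stores the most-significant byte at the lowest address.
The bytes are already most-significant first: 0xF5BBD8B5CF9815A5.
Top bit is set, so as a signed 64-bit value this is 0xF5BBD8B5CF9815A5 − 2^64 = -739759438388783707.

-739759438388783707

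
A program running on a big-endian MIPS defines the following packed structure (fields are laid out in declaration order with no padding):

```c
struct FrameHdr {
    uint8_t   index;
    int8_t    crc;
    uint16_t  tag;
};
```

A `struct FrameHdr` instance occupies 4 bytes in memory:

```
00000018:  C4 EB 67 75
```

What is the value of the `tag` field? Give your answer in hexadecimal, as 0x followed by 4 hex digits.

`tag` follows `index` (1 B), `crc` (1 B), so it starts at offset 1 + 1 = 2 and occupies 2 bytes.
Bytes at offsets 2..3: 67 75.
In big-endian order the high byte comes first in memory.
The bytes are already most-significant first: 0x6775.

0x6775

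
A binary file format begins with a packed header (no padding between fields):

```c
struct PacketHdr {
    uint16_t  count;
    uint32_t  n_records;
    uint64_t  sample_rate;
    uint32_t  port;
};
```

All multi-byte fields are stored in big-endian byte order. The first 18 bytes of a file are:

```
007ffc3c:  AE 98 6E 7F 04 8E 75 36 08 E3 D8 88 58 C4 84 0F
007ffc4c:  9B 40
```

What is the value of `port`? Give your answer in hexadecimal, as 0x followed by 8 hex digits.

0x840F9B40

`port` follows `count` (2 B), `n_records` (4 B), `sample_rate` (8 B), so it starts at offset 2 + 4 + 8 = 14 and occupies 4 bytes.
Bytes at offsets 14..17: 84 0F 9B 40.
In big-endian order the high byte comes first in memory.
The bytes are already most-significant first: 0x840F9B40.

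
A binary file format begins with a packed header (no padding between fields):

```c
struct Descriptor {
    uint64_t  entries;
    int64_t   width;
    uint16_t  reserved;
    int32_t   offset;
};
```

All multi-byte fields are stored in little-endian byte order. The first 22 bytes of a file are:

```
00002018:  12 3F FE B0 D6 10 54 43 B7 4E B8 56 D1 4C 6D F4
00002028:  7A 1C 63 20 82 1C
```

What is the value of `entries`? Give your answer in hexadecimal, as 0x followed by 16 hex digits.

`entries` is the first field, at byte offset 0, occupying 8 bytes.
Bytes at offsets 0..7: 12 3F FE B0 D6 10 54 43.
In little-endian order the low byte comes first in memory.
Reassemble most-significant byte first: 43 54 10 D6 B0 FE 3F 12 → 0x435410D6B0FE3F12.

0x435410D6B0FE3F12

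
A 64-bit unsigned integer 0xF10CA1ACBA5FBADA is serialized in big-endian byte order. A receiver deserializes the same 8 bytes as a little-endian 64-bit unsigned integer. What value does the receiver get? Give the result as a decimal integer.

Stored big-endian, the bytes at ascending addresses are F1 0C A1 AC BA 5F BA DA.
Read back as little-endian, the first byte is least significant, giving 0xDABA5FBAACA10CF1.
0xDABA5FBAACA10CF1 = 15761015101301263601.

15761015101301263601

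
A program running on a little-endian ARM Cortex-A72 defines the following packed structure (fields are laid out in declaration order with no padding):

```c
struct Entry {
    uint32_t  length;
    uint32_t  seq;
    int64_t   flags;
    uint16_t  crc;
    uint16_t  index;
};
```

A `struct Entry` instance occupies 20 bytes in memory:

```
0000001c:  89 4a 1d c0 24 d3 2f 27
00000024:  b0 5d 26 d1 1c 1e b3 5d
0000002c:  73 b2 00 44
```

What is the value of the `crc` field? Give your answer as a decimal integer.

45683

`crc` follows `length` (4 B), `seq` (4 B), `flags` (8 B), so it starts at offset 4 + 4 + 8 = 16 and occupies 2 bytes.
Bytes at offsets 16..17: 73 B2.
In little-endian order the low byte comes first in memory.
Reassemble most-significant byte first: B2 73 → 0xB273.
0xB273 = 45683.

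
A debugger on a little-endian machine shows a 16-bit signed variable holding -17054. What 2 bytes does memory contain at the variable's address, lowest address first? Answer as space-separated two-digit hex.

62 BD

Two's complement of -17054 in 16 bits: 17054 = 0x429E; invert → 0xBD61; add 1 → 0xBD62.
Split into bytes (most-significant first): BD 62.
Little-endian stores the least-significant byte at the lowest address.
So at ascending addresses the bytes are 62 BD.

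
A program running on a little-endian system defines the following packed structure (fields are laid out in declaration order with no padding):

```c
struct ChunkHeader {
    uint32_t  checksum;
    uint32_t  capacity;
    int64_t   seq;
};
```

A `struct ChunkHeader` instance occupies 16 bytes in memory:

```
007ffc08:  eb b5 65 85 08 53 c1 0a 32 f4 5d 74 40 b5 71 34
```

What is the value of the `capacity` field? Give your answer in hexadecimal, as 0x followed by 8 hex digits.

`capacity` follows `checksum` (4 bytes), so it starts at byte offset 4 and occupies 4 bytes.
Bytes at offsets 4..7: 08 53 C1 0A.
Little-endian: lowest address holds the least-significant byte.
Reassemble most-significant byte first: 0A C1 53 08 → 0x0AC15308.

0x0AC15308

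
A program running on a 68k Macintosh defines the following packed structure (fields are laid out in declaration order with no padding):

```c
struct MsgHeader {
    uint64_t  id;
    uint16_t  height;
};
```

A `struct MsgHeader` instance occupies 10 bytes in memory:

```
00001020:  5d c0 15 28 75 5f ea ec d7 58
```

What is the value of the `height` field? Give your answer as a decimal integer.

`height` follows `id` (8 bytes), so it starts at byte offset 8 and occupies 2 bytes.
Bytes at offsets 8..9: D7 58.
Big-endian: lowest address holds the most-significant byte.
The bytes are already most-significant first: 0xD758.
0xD758 = 55128.

55128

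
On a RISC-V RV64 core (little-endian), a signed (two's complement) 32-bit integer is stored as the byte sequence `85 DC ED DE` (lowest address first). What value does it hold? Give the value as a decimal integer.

Little-endian stores the least-significant byte at the lowest address.
Reassemble most-significant byte first: DE ED DC 85 → 0xDEEDDC85.
Top bit is set, so as a signed 32-bit value this is 0xDEEDDC85 − 2^32 = -554836859.

-554836859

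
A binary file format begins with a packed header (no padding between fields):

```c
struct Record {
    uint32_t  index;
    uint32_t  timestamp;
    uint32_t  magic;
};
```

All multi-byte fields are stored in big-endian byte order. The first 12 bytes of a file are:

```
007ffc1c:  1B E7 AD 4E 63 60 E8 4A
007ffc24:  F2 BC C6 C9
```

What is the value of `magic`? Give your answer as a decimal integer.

`magic` follows `index` (4 B), `timestamp` (4 B), so it starts at offset 4 + 4 = 8 and occupies 4 bytes.
Bytes at offsets 8..11: F2 BC C6 C9.
Big-endian stores the most-significant byte at the lowest address.
The bytes are already most-significant first: 0xF2BCC6C9.
0xF2BCC6C9 = 4072457929.

4072457929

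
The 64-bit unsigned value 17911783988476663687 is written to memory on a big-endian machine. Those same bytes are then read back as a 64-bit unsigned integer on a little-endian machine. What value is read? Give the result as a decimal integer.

9752454861629199352

17911783988476663687 in 64-bit hexadecimal is 0xF89370A306AE5787.
Stored big-endian, the bytes at ascending addresses are F8 93 70 A3 06 AE 57 87.
Read back as little-endian, the first byte is least significant, giving 0x8757AE06A37093F8.
0x8757AE06A37093F8 = 9752454861629199352.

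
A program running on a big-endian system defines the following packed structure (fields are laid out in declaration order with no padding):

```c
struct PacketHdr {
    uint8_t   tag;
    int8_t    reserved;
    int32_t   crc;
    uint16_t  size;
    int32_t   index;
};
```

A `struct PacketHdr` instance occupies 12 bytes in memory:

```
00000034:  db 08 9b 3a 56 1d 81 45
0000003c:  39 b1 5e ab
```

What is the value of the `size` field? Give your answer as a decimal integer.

33093

`size` follows `tag` (1 B), `reserved` (1 B), `crc` (4 B), so it starts at offset 1 + 1 + 4 = 6 and occupies 2 bytes.
Bytes at offsets 6..7: 81 45.
Big-endian: lowest address holds the most-significant byte.
The bytes are already most-significant first: 0x8145.
0x8145 = 33093.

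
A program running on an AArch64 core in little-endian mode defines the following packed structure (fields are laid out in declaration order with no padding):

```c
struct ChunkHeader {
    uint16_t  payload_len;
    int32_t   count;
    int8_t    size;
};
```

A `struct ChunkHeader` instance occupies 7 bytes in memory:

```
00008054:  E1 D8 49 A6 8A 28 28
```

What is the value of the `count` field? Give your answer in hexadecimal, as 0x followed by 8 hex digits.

`count` follows `payload_len` (2 bytes), so it starts at byte offset 2 and occupies 4 bytes.
Bytes at offsets 2..5: 49 A6 8A 28.
Little-endian: lowest address holds the least-significant byte.
Reassemble most-significant byte first: 28 8A A6 49 → 0x288AA649.

0x288AA649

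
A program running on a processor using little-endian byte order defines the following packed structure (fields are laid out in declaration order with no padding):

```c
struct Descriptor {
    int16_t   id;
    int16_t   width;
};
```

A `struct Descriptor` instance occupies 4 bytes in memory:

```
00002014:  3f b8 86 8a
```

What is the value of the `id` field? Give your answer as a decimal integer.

-18369

`id` is the first field, at byte offset 0, occupying 2 bytes.
Bytes at offsets 0..1: 3F B8.
In little-endian order the low byte comes first in memory.
Reassemble most-significant byte first: B8 3F → 0xB83F.
Top bit is set, so as a signed 16-bit value this is 0xB83F − 2^16 = -18369.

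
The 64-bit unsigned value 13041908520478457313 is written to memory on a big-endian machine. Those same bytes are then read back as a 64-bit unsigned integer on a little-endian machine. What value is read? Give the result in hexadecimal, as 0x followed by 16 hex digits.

13041908520478457313 in 64-bit hexadecimal is 0xB4FE2AB34C423DE1.
Stored big-endian, the bytes at ascending addresses are B4 FE 2A B3 4C 42 3D E1.
Read back as little-endian, the first byte is least significant, giving 0xE13D424CB32AFEB4.

0xE13D424CB32AFEB4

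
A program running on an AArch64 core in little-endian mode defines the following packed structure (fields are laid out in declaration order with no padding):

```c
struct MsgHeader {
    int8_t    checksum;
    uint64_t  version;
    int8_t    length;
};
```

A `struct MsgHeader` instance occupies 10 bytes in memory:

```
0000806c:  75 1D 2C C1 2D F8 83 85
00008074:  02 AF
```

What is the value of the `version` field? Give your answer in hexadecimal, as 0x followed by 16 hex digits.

`version` follows `checksum` (1 byte), so it starts at byte offset 1 and occupies 8 bytes.
Bytes at offsets 1..8: 1D 2C C1 2D F8 83 85 02.
Little-endian: lowest address holds the least-significant byte.
Reassemble most-significant byte first: 02 85 83 F8 2D C1 2C 1D → 0x028583F82DC12C1D.

0x028583F82DC12C1D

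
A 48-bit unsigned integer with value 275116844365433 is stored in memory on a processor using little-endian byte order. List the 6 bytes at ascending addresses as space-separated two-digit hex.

79 B6 C7 A1 37 FA

275116844365433 in hexadecimal, padded to 48 bits, is 0xFA37A1C7B679.
Split into bytes (most-significant first): FA 37 A1 C7 B6 79.
Little-endian stores the least-significant byte at the lowest address.
So at ascending addresses the bytes are 79 B6 C7 A1 37 FA.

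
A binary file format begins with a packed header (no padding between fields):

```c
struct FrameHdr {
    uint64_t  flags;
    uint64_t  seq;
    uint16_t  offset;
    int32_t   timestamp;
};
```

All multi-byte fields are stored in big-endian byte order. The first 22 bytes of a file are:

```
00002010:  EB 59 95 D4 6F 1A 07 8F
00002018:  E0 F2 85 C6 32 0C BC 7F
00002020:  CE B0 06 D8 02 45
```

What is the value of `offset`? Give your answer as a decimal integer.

52912

`offset` follows `flags` (8 B), `seq` (8 B), so it starts at offset 8 + 8 = 16 and occupies 2 bytes.
Bytes at offsets 16..17: CE B0.
Big-endian stores the most-significant byte at the lowest address.
The bytes are already most-significant first: 0xCEB0.
0xCEB0 = 52912.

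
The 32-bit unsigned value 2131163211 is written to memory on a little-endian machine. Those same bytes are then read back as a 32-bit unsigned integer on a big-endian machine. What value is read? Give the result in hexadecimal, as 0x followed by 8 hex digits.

2131163211 in 32-bit hexadecimal is 0x7F06F84B.
Stored little-endian, the bytes at ascending addresses are 4B F8 06 7F.
Read back as big-endian, the last byte is least significant, giving 0x4BF8067F.

0x4BF8067F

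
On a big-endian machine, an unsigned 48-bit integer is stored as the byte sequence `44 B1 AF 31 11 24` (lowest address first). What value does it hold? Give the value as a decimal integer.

Big-endian stores the most-significant byte at the lowest address.
The bytes are already most-significant first: 0x44B1AF311124.
0x44B1AF311124 = 75529939128612.

75529939128612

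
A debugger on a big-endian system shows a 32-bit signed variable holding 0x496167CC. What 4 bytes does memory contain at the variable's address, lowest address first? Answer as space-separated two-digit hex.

49 61 67 CC

Split into bytes (most-significant first): 49 61 67 CC.
In big-endian order the high byte comes first in memory.
So the memory order matches the most-significant-first order: 49 61 67 CC.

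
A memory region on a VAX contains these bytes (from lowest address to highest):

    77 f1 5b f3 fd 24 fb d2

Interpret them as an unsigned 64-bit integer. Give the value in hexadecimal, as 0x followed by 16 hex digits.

In little-endian order the low byte comes first in memory.
Reassemble most-significant byte first: D2 FB 24 FD F3 5B F1 77 → 0xD2FB24FDF35BF177.

0xD2FB24FDF35BF177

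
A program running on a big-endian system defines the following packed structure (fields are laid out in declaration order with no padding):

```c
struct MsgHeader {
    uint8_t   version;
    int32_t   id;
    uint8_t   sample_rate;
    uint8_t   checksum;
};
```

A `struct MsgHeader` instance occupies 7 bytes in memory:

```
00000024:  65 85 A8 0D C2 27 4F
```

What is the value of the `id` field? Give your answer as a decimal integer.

-2052583998

`id` follows `version` (1 byte), so it starts at byte offset 1 and occupies 4 bytes.
Bytes at offsets 1..4: 85 A8 0D C2.
Big-endian stores the most-significant byte at the lowest address.
The bytes are already most-significant first: 0x85A80DC2.
Top bit is set, so as a signed 32-bit value this is 0x85A80DC2 − 2^32 = -2052583998.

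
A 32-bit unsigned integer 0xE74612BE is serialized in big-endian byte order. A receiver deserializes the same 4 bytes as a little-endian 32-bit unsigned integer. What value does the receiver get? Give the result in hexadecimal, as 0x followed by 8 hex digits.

Stored big-endian, the bytes at ascending addresses are E7 46 12 BE.
Read back as little-endian, the first byte is least significant, giving 0xBE1246E7.

0xBE1246E7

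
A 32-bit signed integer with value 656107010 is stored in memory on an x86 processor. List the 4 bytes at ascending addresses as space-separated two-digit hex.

02 66 1B 27

656107010 in hexadecimal, padded to 32 bits, is 0x271B6602.
Split into bytes (most-significant first): 27 1B 66 02.
Little-endian: lowest address holds the least-significant byte.
So at ascending addresses the bytes are 02 66 1B 27.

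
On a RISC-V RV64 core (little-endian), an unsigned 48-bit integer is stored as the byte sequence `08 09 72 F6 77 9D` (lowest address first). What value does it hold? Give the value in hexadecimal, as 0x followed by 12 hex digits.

Little-endian stores the least-significant byte at the lowest address.
Reassemble most-significant byte first: 9D 77 F6 72 09 08 → 0x9D77F6720908.

0x9D77F6720908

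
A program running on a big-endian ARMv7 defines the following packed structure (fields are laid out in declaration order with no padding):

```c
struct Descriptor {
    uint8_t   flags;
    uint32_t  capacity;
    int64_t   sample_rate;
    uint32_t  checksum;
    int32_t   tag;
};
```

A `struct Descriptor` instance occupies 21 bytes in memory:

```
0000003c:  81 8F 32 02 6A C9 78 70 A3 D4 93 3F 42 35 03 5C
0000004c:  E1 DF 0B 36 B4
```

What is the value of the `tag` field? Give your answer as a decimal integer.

-552913228

`tag` follows `flags` (1 B), `capacity` (4 B), `sample_rate` (8 B), `checksum` (4 B), so it starts at offset 1 + 4 + 8 + 4 = 17 and occupies 4 bytes.
Bytes at offsets 17..20: DF 0B 36 B4.
Big-endian stores the most-significant byte at the lowest address.
The bytes are already most-significant first: 0xDF0B36B4.
Top bit is set, so as a signed 32-bit value this is 0xDF0B36B4 − 2^32 = -552913228.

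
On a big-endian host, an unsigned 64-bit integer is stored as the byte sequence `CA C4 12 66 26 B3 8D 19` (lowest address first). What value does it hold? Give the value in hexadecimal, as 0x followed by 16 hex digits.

Big-endian: lowest address holds the most-significant byte.
The bytes are already most-significant first: 0xCAC4126626B38D19.

0xCAC4126626B38D19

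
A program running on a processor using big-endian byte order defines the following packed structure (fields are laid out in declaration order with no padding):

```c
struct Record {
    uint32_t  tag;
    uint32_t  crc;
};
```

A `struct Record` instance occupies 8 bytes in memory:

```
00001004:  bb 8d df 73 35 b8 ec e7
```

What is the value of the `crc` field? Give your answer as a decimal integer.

`crc` follows `tag` (4 bytes), so it starts at byte offset 4 and occupies 4 bytes.
Bytes at offsets 4..7: 35 B8 EC E7.
Big-endian: lowest address holds the most-significant byte.
The bytes are already most-significant first: 0x35B8ECE7.
0x35B8ECE7 = 901311719.

901311719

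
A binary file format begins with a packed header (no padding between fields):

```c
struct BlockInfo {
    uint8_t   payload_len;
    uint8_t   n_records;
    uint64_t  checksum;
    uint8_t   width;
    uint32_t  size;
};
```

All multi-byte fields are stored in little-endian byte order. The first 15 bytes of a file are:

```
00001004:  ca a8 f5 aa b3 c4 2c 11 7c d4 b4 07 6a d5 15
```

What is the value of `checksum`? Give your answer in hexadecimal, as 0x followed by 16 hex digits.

0xD47C112CC4B3AAF5

`checksum` follows `payload_len` (1 B), `n_records` (1 B), so it starts at offset 1 + 1 = 2 and occupies 8 bytes.
Bytes at offsets 2..9: F5 AA B3 C4 2C 11 7C D4.
Little-endian stores the least-significant byte at the lowest address.
Reassemble most-significant byte first: D4 7C 11 2C C4 B3 AA F5 → 0xD47C112CC4B3AAF5.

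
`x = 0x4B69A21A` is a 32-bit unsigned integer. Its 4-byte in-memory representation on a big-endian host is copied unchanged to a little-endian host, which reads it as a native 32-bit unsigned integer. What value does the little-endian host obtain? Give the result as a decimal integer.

Stored big-endian, the bytes at ascending addresses are 4B 69 A2 1A.
Read back as little-endian, the first byte is least significant, giving 0x1AA2694B.
0x1AA2694B = 446851403.

446851403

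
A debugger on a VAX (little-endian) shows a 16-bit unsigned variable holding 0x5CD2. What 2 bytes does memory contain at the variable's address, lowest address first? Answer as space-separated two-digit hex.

Split into bytes (most-significant first): 5C D2.
In little-endian order the low byte comes first in memory.
So at ascending addresses the bytes are D2 5C.

D2 5C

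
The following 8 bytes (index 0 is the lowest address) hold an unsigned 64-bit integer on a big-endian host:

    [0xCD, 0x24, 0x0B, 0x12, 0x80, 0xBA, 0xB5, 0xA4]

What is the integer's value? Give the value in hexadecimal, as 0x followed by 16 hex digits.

0xCD240B1280BAB5A4

Big-endian: lowest address holds the most-significant byte.
The bytes are already most-significant first: 0xCD240B1280BAB5A4.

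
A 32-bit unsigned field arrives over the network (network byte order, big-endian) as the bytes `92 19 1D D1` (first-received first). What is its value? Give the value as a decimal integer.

Big-endian stores the most-significant byte at the lowest address.
The bytes are already most-significant first: 0x92191DD1.
0x92191DD1 = 2451119569.

2451119569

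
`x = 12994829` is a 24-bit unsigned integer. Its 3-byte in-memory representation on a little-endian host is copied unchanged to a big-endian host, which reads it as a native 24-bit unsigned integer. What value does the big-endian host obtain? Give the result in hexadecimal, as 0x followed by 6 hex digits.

0x0D49C6

12994829 in 24-bit hexadecimal is 0xC6490D.
Stored little-endian, the bytes at ascending addresses are 0D 49 C6.
Read back as big-endian, the last byte is least significant, giving 0x0D49C6.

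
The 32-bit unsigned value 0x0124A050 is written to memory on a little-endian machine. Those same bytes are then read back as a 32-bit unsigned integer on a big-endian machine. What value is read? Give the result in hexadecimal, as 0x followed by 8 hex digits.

Stored little-endian, the bytes at ascending addresses are 50 A0 24 01.
Read back as big-endian, the last byte is least significant, giving 0x50A02401.

0x50A02401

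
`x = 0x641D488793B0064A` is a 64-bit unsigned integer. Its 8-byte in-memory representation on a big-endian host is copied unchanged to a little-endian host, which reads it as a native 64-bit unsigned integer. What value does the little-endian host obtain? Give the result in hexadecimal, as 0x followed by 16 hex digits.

0x4A06B09387481D64

Stored big-endian, the bytes at ascending addresses are 64 1D 48 87 93 B0 06 4A.
Read back as little-endian, the first byte is least significant, giving 0x4A06B09387481D64.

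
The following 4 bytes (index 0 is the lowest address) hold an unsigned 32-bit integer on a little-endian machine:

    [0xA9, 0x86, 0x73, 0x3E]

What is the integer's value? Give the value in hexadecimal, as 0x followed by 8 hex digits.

0x3E7386A9

Little-endian: lowest address holds the least-significant byte.
Reassemble most-significant byte first: 3E 73 86 A9 → 0x3E7386A9.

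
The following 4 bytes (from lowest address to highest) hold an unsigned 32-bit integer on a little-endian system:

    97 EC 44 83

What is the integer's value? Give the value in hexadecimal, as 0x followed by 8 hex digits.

0x8344EC97

Little-endian: lowest address holds the least-significant byte.
Reassemble most-significant byte first: 83 44 EC 97 → 0x8344EC97.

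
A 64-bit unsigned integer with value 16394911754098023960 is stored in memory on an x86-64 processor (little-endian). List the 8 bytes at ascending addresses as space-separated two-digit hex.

16394911754098023960 in hexadecimal, padded to 64 bits, is 0xE3866D605AE39E18.
Split into bytes (most-significant first): E3 86 6D 60 5A E3 9E 18.
In little-endian order the low byte comes first in memory.
So at ascending addresses the bytes are 18 9E E3 5A 60 6D 86 E3.

18 9E E3 5A 60 6D 86 E3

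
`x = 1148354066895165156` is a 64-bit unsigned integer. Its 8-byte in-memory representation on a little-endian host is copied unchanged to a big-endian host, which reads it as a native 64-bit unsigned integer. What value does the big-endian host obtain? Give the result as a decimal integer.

1148354066895165156 in 64-bit hexadecimal is 0x0FEFC5F089A956E4.
Stored little-endian, the bytes at ascending addresses are E4 56 A9 89 F0 C5 EF 0F.
Read back as big-endian, the last byte is least significant, giving 0xE456A989F0C5EF0F.
0xE456A989F0C5EF0F = 16453524698559803151.

16453524698559803151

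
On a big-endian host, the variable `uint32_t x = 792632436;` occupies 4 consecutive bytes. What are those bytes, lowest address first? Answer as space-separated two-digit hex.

792632436 in hexadecimal, padded to 32 bits, is 0x2F3E9C74.
Split into bytes (most-significant first): 2F 3E 9C 74.
Big-endian stores the most-significant byte at the lowest address.
So the memory order matches the most-significant-first order: 2F 3E 9C 74.

2F 3E 9C 74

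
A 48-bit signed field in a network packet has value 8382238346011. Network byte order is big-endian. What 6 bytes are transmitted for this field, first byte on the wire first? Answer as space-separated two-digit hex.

07 9F A4 56 CB 1B

8382238346011 in hexadecimal, padded to 48 bits, is 0x079FA456CB1B.
Split into bytes (most-significant first): 07 9F A4 56 CB 1B.
Big-endian: lowest address holds the most-significant byte.
So the memory order matches the most-significant-first order: 07 9F A4 56 CB 1B.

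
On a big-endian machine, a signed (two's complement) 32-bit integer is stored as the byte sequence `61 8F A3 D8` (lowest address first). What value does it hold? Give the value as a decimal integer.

Big-endian stores the most-significant byte at the lowest address.
The bytes are already most-significant first: 0x618FA3D8.
0x618FA3D8 = 1636803544.

1636803544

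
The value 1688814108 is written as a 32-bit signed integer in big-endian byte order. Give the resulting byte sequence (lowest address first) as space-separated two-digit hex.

1688814108 in hexadecimal, padded to 32 bits, is 0x64A9421C.
Split into bytes (most-significant first): 64 A9 42 1C.
Big-endian stores the most-significant byte at the lowest address.
So the memory order matches the most-significant-first order: 64 A9 42 1C.

64 A9 42 1C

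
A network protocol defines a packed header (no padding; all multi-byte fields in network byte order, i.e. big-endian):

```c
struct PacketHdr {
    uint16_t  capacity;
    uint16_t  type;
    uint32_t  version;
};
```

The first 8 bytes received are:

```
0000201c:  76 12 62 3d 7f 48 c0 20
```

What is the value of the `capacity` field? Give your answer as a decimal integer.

30226

`capacity` is the first field, at byte offset 0, occupying 2 bytes.
Bytes at offsets 0..1: 76 12.
Big-endian stores the most-significant byte at the lowest address.
The bytes are already most-significant first: 0x7612.
0x7612 = 30226.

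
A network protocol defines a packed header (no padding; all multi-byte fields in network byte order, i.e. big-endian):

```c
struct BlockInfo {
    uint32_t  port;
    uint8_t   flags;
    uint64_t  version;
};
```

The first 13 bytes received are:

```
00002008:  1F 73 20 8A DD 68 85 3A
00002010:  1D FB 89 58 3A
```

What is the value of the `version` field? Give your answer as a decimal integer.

7531489852295567418

`version` follows `port` (4 B), `flags` (1 B), so it starts at offset 4 + 1 = 5 and occupies 8 bytes.
Bytes at offsets 5..12: 68 85 3A 1D FB 89 58 3A.
Big-endian stores the most-significant byte at the lowest address.
The bytes are already most-significant first: 0x68853A1DFB89583A.
0x68853A1DFB89583A = 7531489852295567418.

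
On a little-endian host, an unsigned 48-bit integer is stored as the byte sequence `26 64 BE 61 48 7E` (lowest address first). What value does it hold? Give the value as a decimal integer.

Little-endian: lowest address holds the least-significant byte.
Reassemble most-significant byte first: 7E 48 61 BE 64 26 → 0x7E4861BE6426.
0x7E4861BE6426 = 138849342612518.

138849342612518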